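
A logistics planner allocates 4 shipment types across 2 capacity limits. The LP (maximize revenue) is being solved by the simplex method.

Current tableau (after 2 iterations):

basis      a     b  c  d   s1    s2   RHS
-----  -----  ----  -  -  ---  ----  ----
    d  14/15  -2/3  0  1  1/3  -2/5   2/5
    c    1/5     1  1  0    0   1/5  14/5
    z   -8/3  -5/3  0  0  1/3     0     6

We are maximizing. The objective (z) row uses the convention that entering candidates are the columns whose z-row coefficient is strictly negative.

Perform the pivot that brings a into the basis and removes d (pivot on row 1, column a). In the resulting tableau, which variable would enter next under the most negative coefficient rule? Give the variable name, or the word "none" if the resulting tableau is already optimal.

Pivot element 14/15. New z-row = old z-row − (-8/3)·(row 1/(14/15)).
Updated z-row coefficients: a: 0, b: -25/7, c: 0, d: 20/7, s1: 9/7, s2: -8/7.
The most negative is -25/7 in column b, so b would enter next.

b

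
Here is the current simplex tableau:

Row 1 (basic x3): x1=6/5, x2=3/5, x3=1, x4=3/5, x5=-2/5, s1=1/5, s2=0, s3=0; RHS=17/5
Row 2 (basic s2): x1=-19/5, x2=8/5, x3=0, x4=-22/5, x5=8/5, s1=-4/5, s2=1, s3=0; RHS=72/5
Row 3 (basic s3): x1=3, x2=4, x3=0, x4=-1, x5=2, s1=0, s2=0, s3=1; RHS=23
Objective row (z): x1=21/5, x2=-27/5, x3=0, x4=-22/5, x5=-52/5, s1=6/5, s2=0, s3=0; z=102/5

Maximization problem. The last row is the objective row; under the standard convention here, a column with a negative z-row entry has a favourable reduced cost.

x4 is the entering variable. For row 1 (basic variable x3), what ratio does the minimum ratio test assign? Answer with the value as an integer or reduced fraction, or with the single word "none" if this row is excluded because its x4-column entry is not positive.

17/3

Ratio = RHS / (x4 entry) = (17/5) / (3/5) = 17/3.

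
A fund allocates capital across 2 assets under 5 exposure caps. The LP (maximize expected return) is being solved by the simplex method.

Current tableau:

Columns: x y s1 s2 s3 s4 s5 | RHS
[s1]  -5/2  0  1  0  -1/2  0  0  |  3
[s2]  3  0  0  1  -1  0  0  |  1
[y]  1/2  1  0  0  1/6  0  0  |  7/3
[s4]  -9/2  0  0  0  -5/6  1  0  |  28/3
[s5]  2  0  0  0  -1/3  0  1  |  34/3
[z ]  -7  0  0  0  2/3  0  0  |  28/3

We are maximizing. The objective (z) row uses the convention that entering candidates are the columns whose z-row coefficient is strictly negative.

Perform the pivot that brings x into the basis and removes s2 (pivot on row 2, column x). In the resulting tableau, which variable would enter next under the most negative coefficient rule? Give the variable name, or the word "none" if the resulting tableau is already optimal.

Pivot element 3. New z-row = old z-row − (-7)·(row 2/3).
Updated z-row coefficients: x: 0, y: 0, s1: 0, s2: 7/3, s3: -5/3, s4: 0, s5: 0.
The most negative is -5/3 in column s3, so s3 would enter next.

s3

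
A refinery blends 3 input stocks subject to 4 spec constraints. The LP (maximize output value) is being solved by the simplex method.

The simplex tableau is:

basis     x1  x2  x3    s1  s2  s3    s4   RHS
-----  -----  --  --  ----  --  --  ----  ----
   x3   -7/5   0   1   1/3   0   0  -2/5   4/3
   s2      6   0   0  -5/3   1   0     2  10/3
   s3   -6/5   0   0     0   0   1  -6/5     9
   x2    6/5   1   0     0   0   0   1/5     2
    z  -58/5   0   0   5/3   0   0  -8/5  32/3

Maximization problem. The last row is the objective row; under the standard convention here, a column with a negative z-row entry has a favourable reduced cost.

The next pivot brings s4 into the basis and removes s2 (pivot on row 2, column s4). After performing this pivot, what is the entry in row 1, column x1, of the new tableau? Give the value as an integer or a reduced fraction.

Pivot element is row 2, column s4: 2.
Normalize row 2: new (row 2, x1) = 6/2 = 3.
row 1 ← row 1 − (-2/5)·(new row 2): -7/5 − (-2/5)·3 = -1/5.

-1/5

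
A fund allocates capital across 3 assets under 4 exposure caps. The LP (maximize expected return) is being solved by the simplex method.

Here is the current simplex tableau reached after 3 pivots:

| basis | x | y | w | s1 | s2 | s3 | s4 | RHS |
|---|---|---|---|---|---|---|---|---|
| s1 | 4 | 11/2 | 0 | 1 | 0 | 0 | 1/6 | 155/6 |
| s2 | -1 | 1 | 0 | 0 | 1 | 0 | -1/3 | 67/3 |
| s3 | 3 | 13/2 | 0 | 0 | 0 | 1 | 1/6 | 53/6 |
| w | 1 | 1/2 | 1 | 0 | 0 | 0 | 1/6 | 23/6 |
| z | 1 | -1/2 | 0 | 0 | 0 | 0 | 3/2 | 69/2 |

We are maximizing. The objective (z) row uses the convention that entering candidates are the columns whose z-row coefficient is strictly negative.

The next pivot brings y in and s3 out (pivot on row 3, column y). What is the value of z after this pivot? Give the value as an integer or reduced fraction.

Minimum ratio for y: (53/6)/(13/2) = 53/39.
z changes by −(z-row coeff of y)·ratio = −(-1/2)·(53/39) = 53/78.
New z = 69/2 + (53/78) = 1372/39.

1372/39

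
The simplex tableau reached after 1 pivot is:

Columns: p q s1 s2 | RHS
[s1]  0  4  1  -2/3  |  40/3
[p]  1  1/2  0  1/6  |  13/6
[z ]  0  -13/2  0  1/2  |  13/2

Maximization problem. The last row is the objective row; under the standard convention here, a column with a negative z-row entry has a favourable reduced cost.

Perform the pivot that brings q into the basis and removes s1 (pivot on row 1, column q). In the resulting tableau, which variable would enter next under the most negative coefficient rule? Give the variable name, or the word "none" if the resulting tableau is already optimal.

Pivot element 4. New z-row = old z-row − (-13/2)·(row 1/4).
Updated z-row coefficients: p: 0, q: 0, s1: 13/8, s2: -7/12.
The most negative is -7/12 in column s2, so s2 would enter next.

s2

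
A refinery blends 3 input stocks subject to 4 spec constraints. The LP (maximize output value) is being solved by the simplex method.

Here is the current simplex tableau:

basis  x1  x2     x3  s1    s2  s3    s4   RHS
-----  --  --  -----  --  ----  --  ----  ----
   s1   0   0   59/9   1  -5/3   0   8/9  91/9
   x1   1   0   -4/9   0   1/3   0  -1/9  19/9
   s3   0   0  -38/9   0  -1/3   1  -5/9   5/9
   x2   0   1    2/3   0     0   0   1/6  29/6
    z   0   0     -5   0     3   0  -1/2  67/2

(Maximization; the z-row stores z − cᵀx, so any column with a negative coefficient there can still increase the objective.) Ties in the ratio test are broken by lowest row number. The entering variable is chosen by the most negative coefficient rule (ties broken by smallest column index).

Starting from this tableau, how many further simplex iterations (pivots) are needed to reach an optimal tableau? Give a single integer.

pivot: x3 in, s1 out → z = 4863/118
No improving column remains; optimal.

1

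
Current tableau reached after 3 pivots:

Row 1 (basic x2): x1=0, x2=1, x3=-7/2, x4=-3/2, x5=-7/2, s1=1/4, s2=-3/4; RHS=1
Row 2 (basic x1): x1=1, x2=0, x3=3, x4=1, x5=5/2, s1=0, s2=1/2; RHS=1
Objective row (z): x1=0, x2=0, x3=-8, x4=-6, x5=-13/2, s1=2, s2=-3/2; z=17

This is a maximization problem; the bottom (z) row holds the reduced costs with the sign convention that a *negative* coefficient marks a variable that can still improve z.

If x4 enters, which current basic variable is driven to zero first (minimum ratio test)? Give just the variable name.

x1

Ratios: row 1 (x2): entry -3/2 ≤ 0, skip; row 2 (x1): 1/1 = 1.
Minimum ratio 1 is in the x1 row, so x1 leaves.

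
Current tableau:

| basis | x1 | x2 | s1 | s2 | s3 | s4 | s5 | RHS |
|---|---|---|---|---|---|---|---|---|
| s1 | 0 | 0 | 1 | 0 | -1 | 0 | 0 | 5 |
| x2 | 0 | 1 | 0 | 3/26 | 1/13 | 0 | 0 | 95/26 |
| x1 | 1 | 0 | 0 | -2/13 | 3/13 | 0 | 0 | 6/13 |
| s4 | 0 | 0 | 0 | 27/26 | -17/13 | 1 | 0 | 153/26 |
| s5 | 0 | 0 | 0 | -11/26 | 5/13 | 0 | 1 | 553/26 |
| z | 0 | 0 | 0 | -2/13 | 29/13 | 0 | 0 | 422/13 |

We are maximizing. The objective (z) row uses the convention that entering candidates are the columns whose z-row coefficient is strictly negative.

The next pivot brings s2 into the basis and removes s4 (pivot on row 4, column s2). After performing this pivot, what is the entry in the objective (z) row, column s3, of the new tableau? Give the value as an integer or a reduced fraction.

55/27

Pivot element is row 4, column s2: 27/26.
Normalize row 4: new (row 4, s3) = (-17/13)/(27/26) = -34/27.
z-row ← z-row − (-2/13)·(new row 4): 29/13 − (-2/13)·(-34/27) = 55/27.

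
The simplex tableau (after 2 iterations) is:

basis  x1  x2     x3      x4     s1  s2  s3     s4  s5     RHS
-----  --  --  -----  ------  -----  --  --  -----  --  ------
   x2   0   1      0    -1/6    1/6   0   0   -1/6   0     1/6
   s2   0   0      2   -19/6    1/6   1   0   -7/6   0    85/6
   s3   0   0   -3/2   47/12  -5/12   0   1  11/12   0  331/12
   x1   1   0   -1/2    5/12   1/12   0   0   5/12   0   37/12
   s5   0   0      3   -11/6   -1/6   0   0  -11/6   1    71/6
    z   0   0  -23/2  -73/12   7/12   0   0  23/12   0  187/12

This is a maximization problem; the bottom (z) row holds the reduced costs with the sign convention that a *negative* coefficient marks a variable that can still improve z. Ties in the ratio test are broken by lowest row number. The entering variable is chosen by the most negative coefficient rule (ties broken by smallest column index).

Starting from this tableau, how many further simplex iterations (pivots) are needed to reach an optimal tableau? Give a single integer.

3

pivot: x3 in, s5 out → z = 1097/18
pivot: x4 in, s3 out → z = 11197/54
pivot: s4 in, x1 out → z = 2297/6
No improving column remains; optimal.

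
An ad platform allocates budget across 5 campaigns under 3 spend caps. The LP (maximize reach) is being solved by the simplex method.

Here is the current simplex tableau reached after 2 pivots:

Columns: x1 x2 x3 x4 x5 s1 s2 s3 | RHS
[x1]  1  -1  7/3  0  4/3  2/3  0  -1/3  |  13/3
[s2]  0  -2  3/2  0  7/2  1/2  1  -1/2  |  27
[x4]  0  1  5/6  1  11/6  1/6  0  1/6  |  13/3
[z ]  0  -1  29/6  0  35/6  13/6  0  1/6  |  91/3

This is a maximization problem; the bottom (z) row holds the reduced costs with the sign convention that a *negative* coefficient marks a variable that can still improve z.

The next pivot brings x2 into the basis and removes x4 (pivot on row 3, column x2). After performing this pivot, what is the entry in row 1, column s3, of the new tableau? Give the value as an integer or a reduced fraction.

-1/6

Pivot element is row 3, column x2: 1.
Normalize row 3: new (row 3, s3) = (1/6)/1 = 1/6.
row 1 ← row 1 − (-1)·(new row 3): -1/3 − (-1)·(1/6) = -1/6.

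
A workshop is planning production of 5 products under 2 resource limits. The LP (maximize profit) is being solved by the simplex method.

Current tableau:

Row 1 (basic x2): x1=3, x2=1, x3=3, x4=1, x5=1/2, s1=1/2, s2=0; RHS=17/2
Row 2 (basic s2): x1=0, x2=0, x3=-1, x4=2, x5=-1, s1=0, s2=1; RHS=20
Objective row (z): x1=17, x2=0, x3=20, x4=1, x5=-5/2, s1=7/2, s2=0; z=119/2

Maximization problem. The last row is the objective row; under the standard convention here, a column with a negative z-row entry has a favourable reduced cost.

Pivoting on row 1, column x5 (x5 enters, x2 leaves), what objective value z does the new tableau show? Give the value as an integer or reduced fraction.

Minimum ratio for x5: (17/2)/(1/2) = 17.
z changes by −(z-row coeff of x5)·ratio = −(-5/2)·17 = 85/2.
New z = 119/2 + (85/2) = 102.

102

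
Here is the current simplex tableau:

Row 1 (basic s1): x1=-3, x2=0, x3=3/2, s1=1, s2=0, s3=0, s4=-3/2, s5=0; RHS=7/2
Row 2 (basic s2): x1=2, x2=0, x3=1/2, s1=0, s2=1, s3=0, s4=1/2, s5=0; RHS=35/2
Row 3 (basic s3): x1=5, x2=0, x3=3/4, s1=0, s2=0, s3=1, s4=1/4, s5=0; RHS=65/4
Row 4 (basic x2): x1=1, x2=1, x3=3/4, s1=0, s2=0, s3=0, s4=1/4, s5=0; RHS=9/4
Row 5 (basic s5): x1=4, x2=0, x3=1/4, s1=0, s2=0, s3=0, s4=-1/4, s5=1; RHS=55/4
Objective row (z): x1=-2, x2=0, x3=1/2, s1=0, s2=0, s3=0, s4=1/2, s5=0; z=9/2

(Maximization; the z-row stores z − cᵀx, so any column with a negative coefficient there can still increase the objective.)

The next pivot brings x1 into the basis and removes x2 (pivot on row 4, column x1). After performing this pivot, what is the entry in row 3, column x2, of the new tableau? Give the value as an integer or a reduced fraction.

-5

Pivot element is row 4, column x1: 1.
Normalize row 4: new (row 4, x2) = 1/1 = 1.
row 3 ← row 3 − 5·(new row 4): 0 − 5·1 = -5.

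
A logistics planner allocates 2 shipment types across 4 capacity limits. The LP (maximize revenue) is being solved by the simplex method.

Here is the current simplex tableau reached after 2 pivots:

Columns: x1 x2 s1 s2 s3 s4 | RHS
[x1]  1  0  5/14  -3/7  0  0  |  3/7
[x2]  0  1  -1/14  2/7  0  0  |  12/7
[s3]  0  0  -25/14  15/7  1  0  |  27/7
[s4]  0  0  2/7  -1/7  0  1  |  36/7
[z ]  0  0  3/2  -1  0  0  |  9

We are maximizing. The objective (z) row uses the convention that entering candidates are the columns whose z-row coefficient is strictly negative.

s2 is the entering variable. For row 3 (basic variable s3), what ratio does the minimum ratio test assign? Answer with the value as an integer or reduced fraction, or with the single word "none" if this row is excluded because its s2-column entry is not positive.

Ratio = RHS / (s2 entry) = (27/7) / (15/7) = 9/5.

9/5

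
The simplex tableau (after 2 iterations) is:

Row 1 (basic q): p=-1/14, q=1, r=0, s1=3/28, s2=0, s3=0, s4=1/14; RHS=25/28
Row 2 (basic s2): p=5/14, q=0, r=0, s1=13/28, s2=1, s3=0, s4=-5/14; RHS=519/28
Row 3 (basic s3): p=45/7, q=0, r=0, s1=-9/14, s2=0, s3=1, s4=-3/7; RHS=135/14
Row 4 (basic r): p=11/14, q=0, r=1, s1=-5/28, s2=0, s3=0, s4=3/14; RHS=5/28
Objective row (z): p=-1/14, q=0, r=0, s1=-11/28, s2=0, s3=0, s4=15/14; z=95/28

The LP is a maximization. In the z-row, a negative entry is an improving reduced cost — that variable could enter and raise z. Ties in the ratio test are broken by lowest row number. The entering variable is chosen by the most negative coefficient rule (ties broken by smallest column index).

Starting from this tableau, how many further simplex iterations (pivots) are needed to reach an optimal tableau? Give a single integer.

pivot: s1 in, q out → z = 20/3
pivot: p in, s3 out → z = 15/2
No improving column remains; optimal.

2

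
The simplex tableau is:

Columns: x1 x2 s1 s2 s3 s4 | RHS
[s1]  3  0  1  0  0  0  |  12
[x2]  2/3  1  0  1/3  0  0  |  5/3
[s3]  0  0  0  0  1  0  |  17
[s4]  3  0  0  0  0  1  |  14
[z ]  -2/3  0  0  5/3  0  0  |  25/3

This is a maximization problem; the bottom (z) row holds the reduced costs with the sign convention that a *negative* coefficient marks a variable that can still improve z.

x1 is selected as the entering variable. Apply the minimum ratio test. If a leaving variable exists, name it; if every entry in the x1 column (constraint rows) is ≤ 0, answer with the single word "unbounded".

x2

Ratios: row 1 (s1): 12/3 = 4; row 2 (x2): (5/3)/(2/3) = 5/2; row 3 (s3): entry 0 ≤ 0, skip; row 4 (s4): 14/3 = 14/3.
Minimum ratio is in the x2 row, so x2 leaves.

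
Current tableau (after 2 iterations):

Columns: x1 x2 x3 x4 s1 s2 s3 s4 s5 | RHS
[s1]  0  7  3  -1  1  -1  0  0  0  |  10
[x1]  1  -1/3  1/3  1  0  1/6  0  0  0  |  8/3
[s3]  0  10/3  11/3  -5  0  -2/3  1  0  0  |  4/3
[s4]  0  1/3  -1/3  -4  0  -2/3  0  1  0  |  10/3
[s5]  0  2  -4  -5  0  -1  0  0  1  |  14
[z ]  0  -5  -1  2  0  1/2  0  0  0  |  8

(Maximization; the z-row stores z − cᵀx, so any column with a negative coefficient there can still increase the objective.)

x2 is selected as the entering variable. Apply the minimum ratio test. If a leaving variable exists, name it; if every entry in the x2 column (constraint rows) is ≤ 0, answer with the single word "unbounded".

Ratios: row 1 (s1): 10/7 = 10/7; row 2 (x1): entry -1/3 ≤ 0, skip; row 3 (s3): (4/3)/(10/3) = 2/5; row 4 (s4): (10/3)/(1/3) = 10; row 5 (s5): 14/2 = 7.
Minimum ratio is in the s3 row, so s3 leaves.

s3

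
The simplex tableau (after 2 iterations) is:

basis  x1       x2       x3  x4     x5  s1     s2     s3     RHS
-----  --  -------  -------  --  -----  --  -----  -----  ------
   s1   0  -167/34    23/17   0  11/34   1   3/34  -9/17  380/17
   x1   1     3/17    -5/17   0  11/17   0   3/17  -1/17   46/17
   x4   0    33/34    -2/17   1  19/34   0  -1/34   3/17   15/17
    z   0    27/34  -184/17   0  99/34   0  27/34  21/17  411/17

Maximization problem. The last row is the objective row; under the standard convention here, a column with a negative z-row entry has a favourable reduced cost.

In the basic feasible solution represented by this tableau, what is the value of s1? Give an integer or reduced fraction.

380/17

s1 is basic (row 1); its value is the RHS of that row: 380/17.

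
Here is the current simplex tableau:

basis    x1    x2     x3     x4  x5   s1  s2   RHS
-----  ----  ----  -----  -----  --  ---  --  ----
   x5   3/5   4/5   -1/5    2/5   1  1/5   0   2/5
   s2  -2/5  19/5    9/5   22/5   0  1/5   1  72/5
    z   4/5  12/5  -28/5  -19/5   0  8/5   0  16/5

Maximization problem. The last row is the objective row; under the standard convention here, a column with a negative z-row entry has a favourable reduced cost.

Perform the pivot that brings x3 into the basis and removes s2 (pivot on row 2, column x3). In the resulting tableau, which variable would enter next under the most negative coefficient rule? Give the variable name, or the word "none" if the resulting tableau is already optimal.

Pivot element 9/5. New z-row = old z-row − (-28/5)·(row 2/(9/5)).
Updated z-row coefficients: x1: -4/9, x2: 128/9, x3: 0, x4: 89/9, x5: 0, s1: 20/9, s2: 28/9.
The most negative is -4/9 in column x1, so x1 would enter next.

x1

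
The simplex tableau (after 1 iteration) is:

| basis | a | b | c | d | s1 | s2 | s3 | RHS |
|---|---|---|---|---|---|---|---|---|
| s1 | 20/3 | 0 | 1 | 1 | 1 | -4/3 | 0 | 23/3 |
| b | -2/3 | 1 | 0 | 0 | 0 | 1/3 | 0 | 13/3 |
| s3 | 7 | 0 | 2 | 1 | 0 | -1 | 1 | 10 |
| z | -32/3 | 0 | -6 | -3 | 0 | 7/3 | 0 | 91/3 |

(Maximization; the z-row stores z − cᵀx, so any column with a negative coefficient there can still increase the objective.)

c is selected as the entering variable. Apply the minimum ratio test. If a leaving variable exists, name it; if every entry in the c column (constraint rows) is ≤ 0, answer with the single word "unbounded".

Ratios: row 1 (s1): (23/3)/1 = 23/3; row 2 (b): entry 0 ≤ 0, skip; row 3 (s3): 10/2 = 5.
Minimum ratio is in the s3 row, so s3 leaves.

s3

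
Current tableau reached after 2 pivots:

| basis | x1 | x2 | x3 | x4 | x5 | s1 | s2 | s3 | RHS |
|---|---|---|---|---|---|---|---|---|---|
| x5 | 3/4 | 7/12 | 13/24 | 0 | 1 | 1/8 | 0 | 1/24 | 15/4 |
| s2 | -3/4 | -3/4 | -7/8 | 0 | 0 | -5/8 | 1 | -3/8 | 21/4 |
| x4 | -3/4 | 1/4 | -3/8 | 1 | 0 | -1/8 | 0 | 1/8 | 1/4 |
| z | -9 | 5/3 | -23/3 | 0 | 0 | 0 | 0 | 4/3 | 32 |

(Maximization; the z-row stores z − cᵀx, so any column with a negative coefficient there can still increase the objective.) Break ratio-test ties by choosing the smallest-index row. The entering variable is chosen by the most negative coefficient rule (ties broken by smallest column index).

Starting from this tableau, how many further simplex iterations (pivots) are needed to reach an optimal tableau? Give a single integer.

pivot: x1 in, x5 out → z = 77
pivot: x3 in, x1 out → z = 1106/13
No improving column remains; optimal.

2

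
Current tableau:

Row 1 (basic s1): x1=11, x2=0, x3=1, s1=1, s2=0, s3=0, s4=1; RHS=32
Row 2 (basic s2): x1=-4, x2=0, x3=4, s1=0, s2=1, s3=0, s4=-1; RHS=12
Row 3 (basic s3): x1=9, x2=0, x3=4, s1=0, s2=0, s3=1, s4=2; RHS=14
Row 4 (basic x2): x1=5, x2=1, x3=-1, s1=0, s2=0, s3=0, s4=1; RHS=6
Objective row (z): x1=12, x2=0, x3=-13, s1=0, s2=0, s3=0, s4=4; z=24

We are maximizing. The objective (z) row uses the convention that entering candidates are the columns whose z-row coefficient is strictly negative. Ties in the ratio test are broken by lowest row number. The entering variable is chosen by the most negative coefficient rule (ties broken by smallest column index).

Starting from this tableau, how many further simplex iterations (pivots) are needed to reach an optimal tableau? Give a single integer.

2

pivot: x3 in, s2 out → z = 63
pivot: x1 in, s3 out → z = 821/13
No improving column remains; optimal.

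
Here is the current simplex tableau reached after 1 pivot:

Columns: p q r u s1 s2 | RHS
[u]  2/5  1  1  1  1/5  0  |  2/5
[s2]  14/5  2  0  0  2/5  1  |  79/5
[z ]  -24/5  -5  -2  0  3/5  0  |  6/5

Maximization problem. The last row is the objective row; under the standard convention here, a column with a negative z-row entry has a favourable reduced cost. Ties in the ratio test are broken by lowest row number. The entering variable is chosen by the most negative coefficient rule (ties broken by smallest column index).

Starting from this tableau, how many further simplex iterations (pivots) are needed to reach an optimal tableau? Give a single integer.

2

pivot: q in, u out → z = 16/5
pivot: p in, q out → z = 6
No improving column remains; optimal.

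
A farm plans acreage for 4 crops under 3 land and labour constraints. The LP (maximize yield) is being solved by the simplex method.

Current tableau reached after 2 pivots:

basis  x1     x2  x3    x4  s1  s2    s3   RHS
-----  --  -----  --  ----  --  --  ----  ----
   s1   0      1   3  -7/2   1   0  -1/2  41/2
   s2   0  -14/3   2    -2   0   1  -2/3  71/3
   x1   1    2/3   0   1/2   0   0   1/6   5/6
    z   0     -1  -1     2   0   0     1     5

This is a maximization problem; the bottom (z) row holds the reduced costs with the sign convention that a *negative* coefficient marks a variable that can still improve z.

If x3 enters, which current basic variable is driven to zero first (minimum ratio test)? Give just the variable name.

Ratios: row 1 (s1): (41/2)/3 = 41/6; row 2 (s2): (71/3)/2 = 71/6; row 3 (x1): entry 0 ≤ 0, skip.
Minimum ratio 41/6 is in the s1 row, so s1 leaves.

s1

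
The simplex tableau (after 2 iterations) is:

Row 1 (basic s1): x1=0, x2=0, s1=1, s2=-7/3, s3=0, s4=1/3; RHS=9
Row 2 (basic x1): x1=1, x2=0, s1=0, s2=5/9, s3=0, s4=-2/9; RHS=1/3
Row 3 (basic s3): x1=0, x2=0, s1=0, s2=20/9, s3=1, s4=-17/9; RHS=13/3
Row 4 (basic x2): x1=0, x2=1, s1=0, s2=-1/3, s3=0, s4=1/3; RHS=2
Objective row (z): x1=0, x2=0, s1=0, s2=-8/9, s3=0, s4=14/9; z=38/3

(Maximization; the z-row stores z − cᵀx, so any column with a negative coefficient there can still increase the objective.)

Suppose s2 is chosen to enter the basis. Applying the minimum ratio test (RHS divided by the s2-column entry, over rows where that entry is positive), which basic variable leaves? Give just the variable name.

x1

Ratios: row 1 (s1): entry -7/3 ≤ 0, skip; row 2 (x1): (1/3)/(5/9) = 3/5; row 3 (s3): (13/3)/(20/9) = 39/20; row 4 (x2): entry -1/3 ≤ 0, skip.
Minimum ratio 3/5 is in the x1 row, so x1 leaves.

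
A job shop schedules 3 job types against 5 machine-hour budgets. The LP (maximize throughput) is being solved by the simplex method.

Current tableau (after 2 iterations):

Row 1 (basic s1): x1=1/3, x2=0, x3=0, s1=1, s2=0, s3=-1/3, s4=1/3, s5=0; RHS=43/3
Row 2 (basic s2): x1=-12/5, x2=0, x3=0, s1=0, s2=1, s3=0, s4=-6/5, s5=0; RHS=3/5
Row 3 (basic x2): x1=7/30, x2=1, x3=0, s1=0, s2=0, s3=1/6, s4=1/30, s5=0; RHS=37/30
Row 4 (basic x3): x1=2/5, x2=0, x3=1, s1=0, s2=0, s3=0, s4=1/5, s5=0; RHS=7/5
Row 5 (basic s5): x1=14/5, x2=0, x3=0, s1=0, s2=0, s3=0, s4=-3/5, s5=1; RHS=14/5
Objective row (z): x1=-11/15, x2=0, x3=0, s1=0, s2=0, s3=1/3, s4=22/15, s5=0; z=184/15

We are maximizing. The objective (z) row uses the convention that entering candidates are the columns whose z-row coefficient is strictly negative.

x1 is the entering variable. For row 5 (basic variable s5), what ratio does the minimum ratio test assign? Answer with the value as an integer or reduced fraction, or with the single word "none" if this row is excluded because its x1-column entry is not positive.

Ratio = RHS / (x1 entry) = (14/5) / (14/5) = 1.

1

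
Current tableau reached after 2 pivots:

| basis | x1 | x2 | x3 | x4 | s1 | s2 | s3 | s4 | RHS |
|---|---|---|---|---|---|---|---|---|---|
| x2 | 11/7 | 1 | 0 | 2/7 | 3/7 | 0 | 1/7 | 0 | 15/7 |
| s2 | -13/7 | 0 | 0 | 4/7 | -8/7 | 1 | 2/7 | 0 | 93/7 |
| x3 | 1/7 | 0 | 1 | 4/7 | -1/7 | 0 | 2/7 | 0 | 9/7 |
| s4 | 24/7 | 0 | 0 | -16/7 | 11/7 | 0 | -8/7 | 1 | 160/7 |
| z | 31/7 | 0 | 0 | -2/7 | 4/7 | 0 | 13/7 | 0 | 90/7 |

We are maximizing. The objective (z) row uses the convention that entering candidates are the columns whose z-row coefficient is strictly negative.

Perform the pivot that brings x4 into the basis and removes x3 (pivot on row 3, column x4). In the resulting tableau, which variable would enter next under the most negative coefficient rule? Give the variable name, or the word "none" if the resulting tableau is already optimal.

none

Pivot element 4/7. New z-row = old z-row − (-2/7)·(row 3/(4/7)).
Updated z-row coefficients: x1: 9/2, x2: 0, x3: 1/2, x4: 0, s1: 1/2, s2: 0, s3: 2, s4: 0.
No coefficient is strictly negative; the tableau after this pivot is optimal.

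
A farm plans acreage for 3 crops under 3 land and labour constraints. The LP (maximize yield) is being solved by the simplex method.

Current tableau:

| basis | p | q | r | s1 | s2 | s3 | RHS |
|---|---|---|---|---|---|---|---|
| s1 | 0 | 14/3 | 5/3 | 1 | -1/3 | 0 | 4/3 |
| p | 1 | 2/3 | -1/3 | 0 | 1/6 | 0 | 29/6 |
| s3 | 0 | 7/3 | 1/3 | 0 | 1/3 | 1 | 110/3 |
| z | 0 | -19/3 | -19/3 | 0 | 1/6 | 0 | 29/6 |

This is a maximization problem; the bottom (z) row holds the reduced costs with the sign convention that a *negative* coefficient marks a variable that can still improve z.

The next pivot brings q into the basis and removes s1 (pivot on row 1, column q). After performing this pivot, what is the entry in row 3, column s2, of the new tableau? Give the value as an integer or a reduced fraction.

1/2

Pivot element is row 1, column q: 14/3.
Normalize row 1: new (row 1, s2) = (-1/3)/(14/3) = -1/14.
row 3 ← row 3 − (7/3)·(new row 1): 1/3 − (7/3)·(-1/14) = 1/2.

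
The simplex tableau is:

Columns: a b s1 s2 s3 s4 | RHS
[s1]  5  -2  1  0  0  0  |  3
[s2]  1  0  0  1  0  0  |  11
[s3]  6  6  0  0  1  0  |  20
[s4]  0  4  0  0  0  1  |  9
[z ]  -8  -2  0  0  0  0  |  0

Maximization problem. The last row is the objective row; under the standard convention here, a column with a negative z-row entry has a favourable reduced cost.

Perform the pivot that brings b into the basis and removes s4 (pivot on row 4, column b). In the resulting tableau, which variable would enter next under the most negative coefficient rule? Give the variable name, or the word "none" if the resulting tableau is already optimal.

Pivot element 4. New z-row = old z-row − (-2)·(row 4/4).
Updated z-row coefficients: a: -8, b: 0, s1: 0, s2: 0, s3: 0, s4: 1/2.
The most negative is -8 in column a, so a would enter next.

a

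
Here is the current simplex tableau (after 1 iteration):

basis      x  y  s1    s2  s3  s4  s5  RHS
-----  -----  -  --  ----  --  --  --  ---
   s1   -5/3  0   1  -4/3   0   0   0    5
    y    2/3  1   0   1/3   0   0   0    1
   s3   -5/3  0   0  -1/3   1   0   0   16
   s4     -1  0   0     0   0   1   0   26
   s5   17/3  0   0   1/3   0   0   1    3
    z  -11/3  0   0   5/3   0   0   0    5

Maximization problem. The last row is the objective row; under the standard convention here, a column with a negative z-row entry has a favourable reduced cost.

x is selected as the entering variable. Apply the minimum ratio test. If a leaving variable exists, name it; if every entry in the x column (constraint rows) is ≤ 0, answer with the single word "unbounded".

s5

Ratios: row 1 (s1): entry -5/3 ≤ 0, skip; row 2 (y): 1/(2/3) = 3/2; row 3 (s3): entry -5/3 ≤ 0, skip; row 4 (s4): entry -1 ≤ 0, skip; row 5 (s5): 3/(17/3) = 9/17.
Minimum ratio is in the s5 row, so s5 leaves.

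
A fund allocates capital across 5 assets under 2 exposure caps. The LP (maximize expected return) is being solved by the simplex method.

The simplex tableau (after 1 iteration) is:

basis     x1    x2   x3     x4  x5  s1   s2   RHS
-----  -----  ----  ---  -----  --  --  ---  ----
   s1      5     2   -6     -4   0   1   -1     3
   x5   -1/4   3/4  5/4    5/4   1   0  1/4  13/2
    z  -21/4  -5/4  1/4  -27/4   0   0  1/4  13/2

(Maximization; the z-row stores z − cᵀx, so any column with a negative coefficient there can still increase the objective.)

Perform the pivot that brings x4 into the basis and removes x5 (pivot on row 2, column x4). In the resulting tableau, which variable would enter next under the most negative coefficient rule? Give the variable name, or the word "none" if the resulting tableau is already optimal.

Pivot element 5/4. New z-row = old z-row − (-27/4)·(row 2/(5/4)).
Updated z-row coefficients: x1: -33/5, x2: 14/5, x3: 7, x4: 0, x5: 27/5, s1: 0, s2: 8/5.
The most negative is -33/5 in column x1, so x1 would enter next.

x1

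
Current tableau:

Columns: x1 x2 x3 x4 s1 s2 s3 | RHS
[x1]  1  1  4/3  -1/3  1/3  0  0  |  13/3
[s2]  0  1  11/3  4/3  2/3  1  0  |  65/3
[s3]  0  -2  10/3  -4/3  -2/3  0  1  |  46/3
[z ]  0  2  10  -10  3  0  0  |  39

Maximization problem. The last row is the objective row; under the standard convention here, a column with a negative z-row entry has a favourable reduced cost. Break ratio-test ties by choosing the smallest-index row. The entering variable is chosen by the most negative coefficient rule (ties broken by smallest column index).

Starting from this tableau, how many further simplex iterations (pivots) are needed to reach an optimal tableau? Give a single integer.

1

pivot: x4 in, s2 out → z = 403/2
No improving column remains; optimal.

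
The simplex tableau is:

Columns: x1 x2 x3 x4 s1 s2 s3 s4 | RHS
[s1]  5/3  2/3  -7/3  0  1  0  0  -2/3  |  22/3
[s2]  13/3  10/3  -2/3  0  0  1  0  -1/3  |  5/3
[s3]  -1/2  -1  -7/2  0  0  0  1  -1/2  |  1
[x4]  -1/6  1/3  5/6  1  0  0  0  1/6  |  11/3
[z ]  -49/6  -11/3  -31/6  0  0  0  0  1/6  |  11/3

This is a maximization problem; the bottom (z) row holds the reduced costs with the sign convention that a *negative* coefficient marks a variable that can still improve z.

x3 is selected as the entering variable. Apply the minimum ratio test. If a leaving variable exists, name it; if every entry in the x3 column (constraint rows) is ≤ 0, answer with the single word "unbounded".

Ratios: row 1 (s1): entry -7/3 ≤ 0, skip; row 2 (s2): entry -2/3 ≤ 0, skip; row 3 (s3): entry -7/2 ≤ 0, skip; row 4 (x4): (11/3)/(5/6) = 22/5.
Minimum ratio is in the x4 row, so x4 leaves.

x4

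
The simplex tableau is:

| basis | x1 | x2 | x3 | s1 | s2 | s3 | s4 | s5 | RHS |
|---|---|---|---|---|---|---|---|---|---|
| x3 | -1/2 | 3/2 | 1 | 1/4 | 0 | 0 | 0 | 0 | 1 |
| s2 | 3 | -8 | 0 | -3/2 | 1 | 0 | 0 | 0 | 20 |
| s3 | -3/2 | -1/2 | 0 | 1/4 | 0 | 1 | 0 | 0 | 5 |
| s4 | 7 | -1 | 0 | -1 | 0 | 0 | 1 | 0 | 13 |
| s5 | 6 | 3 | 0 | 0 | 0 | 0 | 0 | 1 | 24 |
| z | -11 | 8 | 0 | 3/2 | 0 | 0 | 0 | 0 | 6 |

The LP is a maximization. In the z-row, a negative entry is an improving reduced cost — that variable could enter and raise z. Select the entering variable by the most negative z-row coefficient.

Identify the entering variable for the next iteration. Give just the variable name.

x1

Objective-row coefficients: x1: -11, x2: 8, x3: 0, s1: 3/2, s2: 0, s3: 0, s4: 0, s5: 0.
The most negative is -11 in column x1, so x1 enters.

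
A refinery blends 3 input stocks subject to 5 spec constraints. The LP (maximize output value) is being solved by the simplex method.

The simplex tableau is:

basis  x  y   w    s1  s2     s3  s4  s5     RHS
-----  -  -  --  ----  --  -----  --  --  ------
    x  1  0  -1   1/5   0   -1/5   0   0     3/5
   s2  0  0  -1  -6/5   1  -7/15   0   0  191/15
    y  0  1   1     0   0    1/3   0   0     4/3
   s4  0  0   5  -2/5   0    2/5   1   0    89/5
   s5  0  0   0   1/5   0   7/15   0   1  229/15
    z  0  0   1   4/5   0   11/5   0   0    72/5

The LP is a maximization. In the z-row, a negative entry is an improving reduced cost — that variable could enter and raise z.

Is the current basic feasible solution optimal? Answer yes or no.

No objective-row coefficient is strictly negative, so no entering variable exists; the tableau is optimal.

yes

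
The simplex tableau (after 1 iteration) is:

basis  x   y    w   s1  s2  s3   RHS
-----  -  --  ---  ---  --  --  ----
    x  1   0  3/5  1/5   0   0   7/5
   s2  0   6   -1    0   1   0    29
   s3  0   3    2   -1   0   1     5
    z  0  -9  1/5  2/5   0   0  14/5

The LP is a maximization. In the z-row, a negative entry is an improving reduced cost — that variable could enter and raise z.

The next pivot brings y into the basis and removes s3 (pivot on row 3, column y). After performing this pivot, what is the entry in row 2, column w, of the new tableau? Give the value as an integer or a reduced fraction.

Pivot element is row 3, column y: 3.
Normalize row 3: new (row 3, w) = 2/3 = 2/3.
row 2 ← row 2 − 6·(new row 3): -1 − 6·(2/3) = -5.

-5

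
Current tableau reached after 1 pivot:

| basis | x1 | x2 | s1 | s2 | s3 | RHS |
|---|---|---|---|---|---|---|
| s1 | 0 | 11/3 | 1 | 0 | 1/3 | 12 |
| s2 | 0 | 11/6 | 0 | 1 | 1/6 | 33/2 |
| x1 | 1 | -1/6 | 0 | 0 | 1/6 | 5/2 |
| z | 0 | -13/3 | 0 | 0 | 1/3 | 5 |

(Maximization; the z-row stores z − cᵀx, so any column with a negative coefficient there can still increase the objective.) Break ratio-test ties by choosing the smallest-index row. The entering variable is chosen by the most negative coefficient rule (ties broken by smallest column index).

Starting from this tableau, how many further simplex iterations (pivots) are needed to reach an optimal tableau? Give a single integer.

1

pivot: x2 in, s1 out → z = 211/11
No improving column remains; optimal.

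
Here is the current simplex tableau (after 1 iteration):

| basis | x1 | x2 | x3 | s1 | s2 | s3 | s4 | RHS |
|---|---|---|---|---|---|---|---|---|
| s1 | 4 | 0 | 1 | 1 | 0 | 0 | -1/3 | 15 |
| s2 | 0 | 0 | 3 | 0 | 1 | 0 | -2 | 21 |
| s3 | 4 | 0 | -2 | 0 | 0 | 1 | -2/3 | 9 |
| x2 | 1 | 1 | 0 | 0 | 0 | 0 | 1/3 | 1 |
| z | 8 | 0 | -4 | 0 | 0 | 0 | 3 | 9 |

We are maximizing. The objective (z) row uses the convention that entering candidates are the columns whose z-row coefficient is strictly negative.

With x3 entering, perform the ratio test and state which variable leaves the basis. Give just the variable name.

Ratios: row 1 (s1): 15/1 = 15; row 2 (s2): 21/3 = 7; row 3 (s3): entry -2 ≤ 0, skip; row 4 (x2): entry 0 ≤ 0, skip.
Minimum ratio 7 is in the s2 row, so s2 leaves.

s2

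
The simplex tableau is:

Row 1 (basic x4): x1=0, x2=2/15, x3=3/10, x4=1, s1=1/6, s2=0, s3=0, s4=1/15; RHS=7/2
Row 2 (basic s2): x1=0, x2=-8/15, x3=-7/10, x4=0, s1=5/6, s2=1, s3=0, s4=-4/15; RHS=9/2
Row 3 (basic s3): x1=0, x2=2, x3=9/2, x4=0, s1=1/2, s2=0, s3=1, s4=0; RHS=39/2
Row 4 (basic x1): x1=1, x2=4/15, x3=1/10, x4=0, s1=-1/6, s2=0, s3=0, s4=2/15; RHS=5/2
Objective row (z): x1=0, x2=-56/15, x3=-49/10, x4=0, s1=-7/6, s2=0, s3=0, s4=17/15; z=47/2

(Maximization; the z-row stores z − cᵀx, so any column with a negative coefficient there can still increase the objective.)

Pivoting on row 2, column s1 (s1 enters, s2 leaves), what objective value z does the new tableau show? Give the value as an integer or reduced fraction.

Minimum ratio for s1: (9/2)/(5/6) = 27/5.
z changes by −(z-row coeff of s1)·ratio = −(-7/6)·(27/5) = 63/10.
New z = 47/2 + (63/10) = 149/5.

149/5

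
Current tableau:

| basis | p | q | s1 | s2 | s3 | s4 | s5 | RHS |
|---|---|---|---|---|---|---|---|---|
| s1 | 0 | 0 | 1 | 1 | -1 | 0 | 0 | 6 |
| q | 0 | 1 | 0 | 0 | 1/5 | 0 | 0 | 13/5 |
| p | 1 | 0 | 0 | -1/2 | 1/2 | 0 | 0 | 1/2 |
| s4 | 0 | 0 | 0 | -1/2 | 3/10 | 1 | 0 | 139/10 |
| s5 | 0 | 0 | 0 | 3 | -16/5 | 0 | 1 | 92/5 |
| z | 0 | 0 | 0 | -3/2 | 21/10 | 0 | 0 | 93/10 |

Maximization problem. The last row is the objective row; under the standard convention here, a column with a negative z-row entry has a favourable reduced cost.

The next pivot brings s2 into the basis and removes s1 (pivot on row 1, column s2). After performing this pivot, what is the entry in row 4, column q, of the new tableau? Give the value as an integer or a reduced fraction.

Pivot element is row 1, column s2: 1.
Normalize row 1: new (row 1, q) = 0/1 = 0.
row 4 ← row 4 − (-1/2)·(new row 1): 0 − (-1/2)·0 = 0.

0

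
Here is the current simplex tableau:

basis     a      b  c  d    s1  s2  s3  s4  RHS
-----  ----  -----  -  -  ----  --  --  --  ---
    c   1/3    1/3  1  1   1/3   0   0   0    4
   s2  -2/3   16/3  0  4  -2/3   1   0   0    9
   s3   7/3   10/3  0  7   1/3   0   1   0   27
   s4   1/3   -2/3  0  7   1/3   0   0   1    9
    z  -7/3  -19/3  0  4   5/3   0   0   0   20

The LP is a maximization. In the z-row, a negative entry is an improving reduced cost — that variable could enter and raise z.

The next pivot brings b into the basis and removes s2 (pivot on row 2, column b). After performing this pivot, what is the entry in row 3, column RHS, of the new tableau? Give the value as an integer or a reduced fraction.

171/8

Pivot element is row 2, column b: 16/3.
Normalize row 2: new (row 2, RHS) = 9/(16/3) = 27/16.
row 3 ← row 3 − (10/3)·(new row 2): 27 − (10/3)·(27/16) = 171/8.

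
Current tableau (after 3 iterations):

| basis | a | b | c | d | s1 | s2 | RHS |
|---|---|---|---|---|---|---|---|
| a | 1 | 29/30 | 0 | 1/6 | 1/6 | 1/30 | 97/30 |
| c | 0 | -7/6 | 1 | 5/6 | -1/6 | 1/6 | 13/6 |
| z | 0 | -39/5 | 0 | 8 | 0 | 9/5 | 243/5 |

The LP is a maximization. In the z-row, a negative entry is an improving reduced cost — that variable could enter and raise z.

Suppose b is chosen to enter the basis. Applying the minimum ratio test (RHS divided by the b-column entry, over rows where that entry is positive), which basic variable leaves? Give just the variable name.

a

Ratios: row 1 (a): (97/30)/(29/30) = 97/29; row 2 (c): entry -7/6 ≤ 0, skip.
Minimum ratio 97/29 is in the a row, so a leaves.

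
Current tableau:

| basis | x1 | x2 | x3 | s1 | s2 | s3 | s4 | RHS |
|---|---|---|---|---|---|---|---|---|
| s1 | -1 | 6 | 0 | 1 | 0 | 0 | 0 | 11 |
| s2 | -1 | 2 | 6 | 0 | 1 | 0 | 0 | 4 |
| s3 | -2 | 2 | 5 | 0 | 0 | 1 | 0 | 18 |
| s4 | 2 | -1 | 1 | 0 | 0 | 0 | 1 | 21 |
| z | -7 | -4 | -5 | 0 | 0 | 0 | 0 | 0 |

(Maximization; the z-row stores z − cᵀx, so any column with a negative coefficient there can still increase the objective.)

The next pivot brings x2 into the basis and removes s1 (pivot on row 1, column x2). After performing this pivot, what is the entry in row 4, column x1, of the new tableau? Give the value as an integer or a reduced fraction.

11/6

Pivot element is row 1, column x2: 6.
Normalize row 1: new (row 1, x1) = (-1)/6 = -1/6.
row 4 ← row 4 − (-1)·(new row 1): 2 − (-1)·(-1/6) = 11/6.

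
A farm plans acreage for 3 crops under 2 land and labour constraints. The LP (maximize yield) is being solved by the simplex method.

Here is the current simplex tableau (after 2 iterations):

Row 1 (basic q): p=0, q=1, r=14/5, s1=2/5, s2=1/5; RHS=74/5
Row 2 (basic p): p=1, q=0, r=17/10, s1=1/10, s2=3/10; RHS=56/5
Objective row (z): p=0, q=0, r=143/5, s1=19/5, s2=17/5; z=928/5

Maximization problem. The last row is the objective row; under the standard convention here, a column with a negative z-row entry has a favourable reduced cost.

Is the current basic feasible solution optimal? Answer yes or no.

yes

No objective-row coefficient is strictly negative, so no entering variable exists; the tableau is optimal.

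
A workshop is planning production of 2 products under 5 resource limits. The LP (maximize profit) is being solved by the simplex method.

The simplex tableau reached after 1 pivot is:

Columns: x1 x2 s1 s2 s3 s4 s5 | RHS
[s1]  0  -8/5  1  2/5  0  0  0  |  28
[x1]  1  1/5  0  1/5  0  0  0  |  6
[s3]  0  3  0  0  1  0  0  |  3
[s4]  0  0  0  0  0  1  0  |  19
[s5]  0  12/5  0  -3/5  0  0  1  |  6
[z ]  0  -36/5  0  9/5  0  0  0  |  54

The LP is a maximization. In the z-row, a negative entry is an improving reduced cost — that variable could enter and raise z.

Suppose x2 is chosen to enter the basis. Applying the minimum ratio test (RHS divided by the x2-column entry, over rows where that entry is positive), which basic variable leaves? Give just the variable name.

Ratios: row 1 (s1): entry -8/5 ≤ 0, skip; row 2 (x1): 6/(1/5) = 30; row 3 (s3): 3/3 = 1; row 4 (s4): entry 0 ≤ 0, skip; row 5 (s5): 6/(12/5) = 5/2.
Minimum ratio 1 is in the s3 row, so s3 leaves.

s3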